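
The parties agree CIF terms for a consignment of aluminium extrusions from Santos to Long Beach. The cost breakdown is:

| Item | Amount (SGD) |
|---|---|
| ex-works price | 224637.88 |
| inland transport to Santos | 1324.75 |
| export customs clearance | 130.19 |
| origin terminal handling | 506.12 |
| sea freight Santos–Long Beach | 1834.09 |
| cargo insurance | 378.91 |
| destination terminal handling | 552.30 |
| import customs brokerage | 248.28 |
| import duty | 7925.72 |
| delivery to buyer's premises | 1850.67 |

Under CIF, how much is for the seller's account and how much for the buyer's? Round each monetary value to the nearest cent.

Seller: SGD 228811.94; buyer: SGD 10576.97

CIF: the seller pays costs through ocean freight and marine insurance to the destination port.
Seller's account: goods 224637.88 + inland to port 1324.75 + export clearance 130.19 + origin terminal 506.12 + freight 1834.09 + insurance 378.91 = 228811.94
Buyer's account: destination terminal 552.30 + brokerage 248.28 + duty 7925.72 + delivery 1850.67 = 10576.97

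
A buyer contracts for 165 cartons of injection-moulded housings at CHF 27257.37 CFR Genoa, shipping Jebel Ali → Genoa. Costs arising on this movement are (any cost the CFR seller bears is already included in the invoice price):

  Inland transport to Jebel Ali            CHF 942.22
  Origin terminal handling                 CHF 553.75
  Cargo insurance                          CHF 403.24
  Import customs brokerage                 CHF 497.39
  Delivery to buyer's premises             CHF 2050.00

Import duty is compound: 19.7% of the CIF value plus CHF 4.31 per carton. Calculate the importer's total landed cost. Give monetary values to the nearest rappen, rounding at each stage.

Total landed cost: CHF 36368.29

CFR: the seller pays costs through ocean freight to the destination port, but not insurance.
Already in the invoice (seller's account under CFR): inland to port, origin terminal — exclude.
CIF value = CFR price + insurance = 27257.37 + 403.24 = 27660.61
Ad valorem component: 27660.61 × 19.7% = 5449.14
Specific component: 165 × 4.31 = 711.15
Import duty = 5449.14 + 711.15 = 6160.29
Buyer bears: insurance 403.24 + brokerage 497.39 + delivery 2050.00 + duty 6160.29 = 9110.92
Landed cost = invoice 27257.37 + 9110.92 = 36368.29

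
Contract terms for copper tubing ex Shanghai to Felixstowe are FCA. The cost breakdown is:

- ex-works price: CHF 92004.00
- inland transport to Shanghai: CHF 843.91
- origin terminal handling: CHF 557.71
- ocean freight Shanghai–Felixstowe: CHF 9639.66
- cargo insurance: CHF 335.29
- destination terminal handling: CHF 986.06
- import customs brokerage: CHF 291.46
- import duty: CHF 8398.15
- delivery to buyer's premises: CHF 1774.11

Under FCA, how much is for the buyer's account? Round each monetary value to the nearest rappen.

FCA: the seller delivers export-cleared goods to the carrier; the buyer bears costs from that point.
Seller's account: goods 92004.00 + inland to port 843.91 = 92847.91
Buyer's account: origin terminal 557.71 + freight 9639.66 + insurance 335.29 + destination terminal 986.06 + brokerage 291.46 + duty 8398.15 + delivery 1774.11 = 21982.44

Buyer's account: CHF 21982.44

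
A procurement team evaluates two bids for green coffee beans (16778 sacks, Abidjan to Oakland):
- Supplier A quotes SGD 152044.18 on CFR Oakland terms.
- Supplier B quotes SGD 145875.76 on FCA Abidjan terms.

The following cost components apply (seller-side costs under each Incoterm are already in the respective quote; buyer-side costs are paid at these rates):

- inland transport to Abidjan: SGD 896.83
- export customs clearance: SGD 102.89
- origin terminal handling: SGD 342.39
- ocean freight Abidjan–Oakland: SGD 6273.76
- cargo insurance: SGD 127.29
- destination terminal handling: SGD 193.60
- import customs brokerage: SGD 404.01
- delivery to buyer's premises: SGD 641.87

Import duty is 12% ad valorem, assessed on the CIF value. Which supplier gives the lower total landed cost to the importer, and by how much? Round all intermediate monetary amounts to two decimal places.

Supplier A (CFR):
CIF value = CFR price + insurance = 152044.18 + 127.29 = 152171.47
Import duty = 152171.47 × 12% = 18260.58
Buyer bears (A): 127.29 + 193.60 + 404.01 + 641.87 = 1366.77
Landed cost (A) = invoice 152044.18 + 1366.77 + duty 18260.58 = 171671.53
Supplier B (FCA):
CIF value = FCA price + origin terminal + freight + insurance = 145875.76 + 342.39 + 6273.76 + 127.29 = 152619.20
Import duty = 152619.20 × 12% = 18314.30
Buyer bears (B): 342.39 + 6273.76 + 127.29 + 193.60 + 404.01 + 641.87 = 7982.92
Landed cost (B) = invoice 145875.76 + 7982.92 + duty 18314.30 = 172172.98
Difference = |171671.53 − 172172.98| = 501.45

Supplier A is cheaper by SGD 501.45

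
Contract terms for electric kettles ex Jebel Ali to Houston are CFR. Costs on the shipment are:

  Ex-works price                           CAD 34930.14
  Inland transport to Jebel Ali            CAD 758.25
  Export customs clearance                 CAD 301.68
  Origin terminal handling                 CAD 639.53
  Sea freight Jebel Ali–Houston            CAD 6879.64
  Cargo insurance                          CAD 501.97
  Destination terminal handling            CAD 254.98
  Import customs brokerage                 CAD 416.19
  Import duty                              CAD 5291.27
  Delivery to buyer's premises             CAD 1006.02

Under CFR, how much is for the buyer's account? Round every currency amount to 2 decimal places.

Buyer's account: CAD 7470.43

CFR: the seller pays costs through ocean freight to the destination port, but not insurance.
Seller's account: goods 34930.14 + inland to port 758.25 + export clearance 301.68 + origin terminal 639.53 + freight 6879.64 = 43509.24
Buyer's account: insurance 501.97 + destination terminal 254.98 + brokerage 416.19 + duty 5291.27 + delivery 1006.02 = 7470.43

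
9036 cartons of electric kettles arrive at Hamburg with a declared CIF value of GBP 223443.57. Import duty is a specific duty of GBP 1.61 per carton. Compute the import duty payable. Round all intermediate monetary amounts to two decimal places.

Import duty: GBP 14547.96

Import duty = 9036 × 1.61 = 14547.96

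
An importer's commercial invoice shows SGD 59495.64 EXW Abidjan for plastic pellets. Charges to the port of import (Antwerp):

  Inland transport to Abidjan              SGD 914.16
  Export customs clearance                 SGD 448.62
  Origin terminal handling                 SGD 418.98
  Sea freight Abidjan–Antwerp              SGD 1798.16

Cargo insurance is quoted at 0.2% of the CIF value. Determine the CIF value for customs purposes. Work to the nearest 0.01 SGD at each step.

Let C be the CIF value. C = EXW price + pre-shipment costs + freight + 0.2% × C
C − 0.2% × C = 59495.64 + 914.16 + 448.62 + 418.98 + 1798.16
0.998 × C = 63075.56
C = 63075.56 / 0.998 = 63201.96
Insurance premium = 0.2% × 63201.96 = 126.40

CIF value: SGD 63201.96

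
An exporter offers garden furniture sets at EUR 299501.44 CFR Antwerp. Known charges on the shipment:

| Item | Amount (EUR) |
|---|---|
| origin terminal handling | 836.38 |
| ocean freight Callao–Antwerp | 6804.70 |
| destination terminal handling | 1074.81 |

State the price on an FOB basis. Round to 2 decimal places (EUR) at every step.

FOB price: EUR 292696.74

Not relevant to the conversion: origin terminal — on the seller under both CFR and FOB; already in the CFR price and stays in the FOB price. destination terminal — on the buyer under both terms; not part of either seller's price.
From CFR to FOB, the seller no longer bears: freight.
FOB price = 299501.44 − 6804.70 = 292696.74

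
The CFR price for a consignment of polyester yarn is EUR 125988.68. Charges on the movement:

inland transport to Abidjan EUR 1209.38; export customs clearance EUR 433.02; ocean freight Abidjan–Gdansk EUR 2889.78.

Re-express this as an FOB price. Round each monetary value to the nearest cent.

FOB price: EUR 123098.90

Not relevant to the conversion: export clearance, inland to port — on the seller under both CFR and FOB; already in the CFR price and stays in the FOB price.
From CFR to FOB, the seller no longer bears: freight.
FOB price = 125988.68 − 2889.78 = 123098.90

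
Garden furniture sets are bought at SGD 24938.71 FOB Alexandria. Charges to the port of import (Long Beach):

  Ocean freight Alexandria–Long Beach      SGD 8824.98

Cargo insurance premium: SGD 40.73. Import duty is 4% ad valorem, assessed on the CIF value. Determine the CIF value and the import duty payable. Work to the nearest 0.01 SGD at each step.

CIF value: SGD 33804.42; import duty: SGD 1352.18

CIF = FOB price + freight + insurance
CIF = 24938.71 + 8824.98 + 40.73 = 33804.42
Import duty = 33804.42 × 4% = 1352.18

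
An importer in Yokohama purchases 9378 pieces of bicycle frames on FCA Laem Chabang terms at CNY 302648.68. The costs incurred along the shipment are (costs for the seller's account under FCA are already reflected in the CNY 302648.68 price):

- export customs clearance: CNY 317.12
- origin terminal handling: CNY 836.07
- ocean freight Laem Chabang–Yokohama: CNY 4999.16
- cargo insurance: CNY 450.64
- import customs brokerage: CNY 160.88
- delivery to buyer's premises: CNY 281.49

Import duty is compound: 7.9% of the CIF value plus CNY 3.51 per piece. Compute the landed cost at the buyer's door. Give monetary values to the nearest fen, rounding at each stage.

Total landed cost: CNY 366699.53

FCA: the seller delivers export-cleared goods to the carrier; the buyer bears costs from that point.
Already in the invoice (seller's account under FCA): export clearance — exclude.
CIF value = FCA price + origin terminal + freight + insurance = 302648.68 + 836.07 + 4999.16 + 450.64 = 308934.55
Ad valorem component: 308934.55 × 7.9% = 24405.83
Specific component: 9378 × 3.51 = 32916.78
Import duty = 24405.83 + 32916.78 = 57322.61
Buyer bears: origin terminal 836.07 + freight 4999.16 + insurance 450.64 + brokerage 160.88 + delivery 281.49 + duty 57322.61 = 64050.85
Landed cost = invoice 302648.68 + 64050.85 = 366699.53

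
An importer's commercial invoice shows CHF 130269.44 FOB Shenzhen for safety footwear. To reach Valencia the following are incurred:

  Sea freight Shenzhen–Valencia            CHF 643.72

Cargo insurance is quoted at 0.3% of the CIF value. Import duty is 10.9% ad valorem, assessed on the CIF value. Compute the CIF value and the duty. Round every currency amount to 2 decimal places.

CIF value: CHF 131307.08; import duty: CHF 14312.47

Let C be the CIF value. C = FOB price + freight + 0.3% × C
C − 0.3% × C = 130269.44 + 643.72
0.997 × C = 130913.16
C = 130913.16 / 0.997 = 131307.08
Insurance premium = 0.3% × 131307.08 = 393.92
Import duty = 131307.08 × 10.9% = 14312.47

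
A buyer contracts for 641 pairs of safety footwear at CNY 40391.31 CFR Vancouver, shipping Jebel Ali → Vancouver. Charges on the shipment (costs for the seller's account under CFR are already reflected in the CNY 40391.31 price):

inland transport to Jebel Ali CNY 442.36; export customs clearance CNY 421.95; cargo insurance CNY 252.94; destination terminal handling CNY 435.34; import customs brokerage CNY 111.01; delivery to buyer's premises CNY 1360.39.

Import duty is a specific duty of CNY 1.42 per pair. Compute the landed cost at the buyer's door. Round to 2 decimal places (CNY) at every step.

CFR: the seller pays costs through ocean freight to the destination port, but not insurance.
Already in the invoice (seller's account under CFR): inland to port, export clearance — exclude.
CIF value = CFR price + insurance = 40391.31 + 252.94 = 40644.25
Import duty = 641 × 1.42 = 910.22
Buyer bears: insurance 252.94 + destination terminal 435.34 + brokerage 111.01 + delivery 1360.39 + duty 910.22 = 3069.90
Landed cost = invoice 40391.31 + 3069.90 = 43461.21

Total landed cost: CNY 43461.21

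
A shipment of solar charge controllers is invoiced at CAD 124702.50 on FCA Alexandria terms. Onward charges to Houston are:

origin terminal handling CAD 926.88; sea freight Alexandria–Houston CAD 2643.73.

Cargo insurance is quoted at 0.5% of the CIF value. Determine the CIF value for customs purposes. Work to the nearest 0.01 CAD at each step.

Let C be the CIF value. C = FCA price + pre-shipment costs + freight + 0.5% × C
C − 0.5% × C = 124702.50 + 926.88 + 2643.73
0.995 × C = 128273.11
C = 128273.11 / 0.995 = 128917.70
Insurance premium = 0.5% × 128917.70 = 644.59

CIF value: CAD 128917.70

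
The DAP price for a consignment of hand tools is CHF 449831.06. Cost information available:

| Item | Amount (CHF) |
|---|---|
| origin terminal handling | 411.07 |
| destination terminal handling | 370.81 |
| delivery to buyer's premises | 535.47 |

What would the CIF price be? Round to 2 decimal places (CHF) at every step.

Not relevant to the conversion: origin terminal — on the seller under both DAP and CIF; already in the DAP price and stays in the CIF price.
From DAP to CIF, the seller no longer bears: destination terminal, delivery.
CIF price = 449831.06 − 370.81 − 535.47 = 448924.78

CIF price: CHF 448924.78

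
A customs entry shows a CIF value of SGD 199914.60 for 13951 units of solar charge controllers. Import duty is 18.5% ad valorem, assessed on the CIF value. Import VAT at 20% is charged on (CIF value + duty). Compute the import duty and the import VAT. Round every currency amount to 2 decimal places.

Import duty: SGD 36984.20; import VAT: SGD 47379.76

Import duty = 199914.60 × 18.5% = 36984.20
VAT base = CIF + duty = 199914.60 + 36984.20 = 236898.80
Import VAT = 236898.80 × 20% = 47379.76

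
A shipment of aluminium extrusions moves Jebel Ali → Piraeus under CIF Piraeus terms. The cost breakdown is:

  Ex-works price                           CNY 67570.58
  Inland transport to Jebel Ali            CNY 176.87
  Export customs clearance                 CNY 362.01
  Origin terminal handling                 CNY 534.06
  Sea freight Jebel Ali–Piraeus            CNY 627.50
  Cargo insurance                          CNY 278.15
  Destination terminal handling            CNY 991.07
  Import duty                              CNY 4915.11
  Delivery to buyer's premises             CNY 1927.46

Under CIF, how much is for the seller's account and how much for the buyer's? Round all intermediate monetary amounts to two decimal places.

CIF: the seller pays costs through ocean freight and marine insurance to the destination port.
Seller's account: goods 67570.58 + inland to port 176.87 + export clearance 362.01 + origin terminal 534.06 + freight 627.50 + insurance 278.15 = 69549.17
Buyer's account: destination terminal 991.07 + duty 4915.11 + delivery 1927.46 = 7833.64

Seller: CNY 69549.17; buyer: CNY 7833.64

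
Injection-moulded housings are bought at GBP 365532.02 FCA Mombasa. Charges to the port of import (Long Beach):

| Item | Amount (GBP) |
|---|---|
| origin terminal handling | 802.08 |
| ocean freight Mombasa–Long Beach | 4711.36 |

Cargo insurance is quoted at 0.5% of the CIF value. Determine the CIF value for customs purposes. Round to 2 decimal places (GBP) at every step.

Let C be the CIF value. C = FCA price + pre-shipment costs + freight + 0.5% × C
C − 0.5% × C = 365532.02 + 802.08 + 4711.36
0.995 × C = 371045.46
C = 371045.46 / 0.995 = 372910.01
Insurance premium = 0.5% × 372910.01 = 1864.55

CIF value: GBP 372910.01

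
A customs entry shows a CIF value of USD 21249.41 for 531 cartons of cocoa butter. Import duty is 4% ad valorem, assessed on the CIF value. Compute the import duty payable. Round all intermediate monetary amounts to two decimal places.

Import duty: USD 849.98

Import duty = 21249.41 × 4% = 849.98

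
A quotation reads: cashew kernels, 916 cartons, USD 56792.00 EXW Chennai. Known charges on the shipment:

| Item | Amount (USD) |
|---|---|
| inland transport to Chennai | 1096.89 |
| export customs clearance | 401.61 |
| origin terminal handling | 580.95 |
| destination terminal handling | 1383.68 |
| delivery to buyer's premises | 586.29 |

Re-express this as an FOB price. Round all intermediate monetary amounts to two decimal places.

Not relevant to the conversion: delivery, destination terminal — on the buyer under both terms; not part of either seller's price.
From EXW to FOB, the seller additionally bears: inland to port, export clearance, origin terminal.
FOB price = 56792.00 + 1096.89 + 401.61 + 580.95 = 58871.45

FOB price: USD 58871.45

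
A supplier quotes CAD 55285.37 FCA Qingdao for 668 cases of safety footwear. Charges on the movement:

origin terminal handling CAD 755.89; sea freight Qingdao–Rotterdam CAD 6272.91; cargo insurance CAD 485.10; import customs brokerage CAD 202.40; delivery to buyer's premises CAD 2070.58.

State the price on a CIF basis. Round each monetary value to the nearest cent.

Not relevant to the conversion: brokerage, delivery — on the buyer under both terms; not part of either seller's price.
From FCA to CIF, the seller additionally bears: origin terminal, freight, insurance.
CIF price = 55285.37 + 755.89 + 6272.91 + 485.10 = 62799.27

CIF price: CAD 62799.27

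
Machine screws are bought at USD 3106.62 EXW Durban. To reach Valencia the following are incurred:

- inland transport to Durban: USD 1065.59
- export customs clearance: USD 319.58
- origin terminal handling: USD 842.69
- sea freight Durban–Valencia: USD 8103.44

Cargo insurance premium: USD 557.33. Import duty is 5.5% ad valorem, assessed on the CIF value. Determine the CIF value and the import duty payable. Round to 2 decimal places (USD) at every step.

CIF = EXW price + pre-shipment costs + freight + insurance
CIF = 3106.62 + 1065.59 + 319.58 + 842.69 + 8103.44 + 557.33 = 13995.25
Import duty = 13995.25 × 5.5% = 769.74

CIF value: USD 13995.25; import duty: USD 769.74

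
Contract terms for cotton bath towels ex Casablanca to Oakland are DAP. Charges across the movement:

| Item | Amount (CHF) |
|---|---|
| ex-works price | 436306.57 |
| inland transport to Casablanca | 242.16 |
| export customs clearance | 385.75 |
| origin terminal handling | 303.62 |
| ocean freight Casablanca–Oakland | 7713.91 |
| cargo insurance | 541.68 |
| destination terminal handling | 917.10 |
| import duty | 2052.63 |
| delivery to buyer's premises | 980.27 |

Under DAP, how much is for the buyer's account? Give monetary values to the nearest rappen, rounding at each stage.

DAP: the seller bears all costs to the named destination except import duty and clearance.
Seller's account: goods 436306.57 + inland to port 242.16 + export clearance 385.75 + origin terminal 303.62 + freight 7713.91 + insurance 541.68 + destination terminal 917.10 + delivery 980.27 = 447391.06
Buyer's account: duty 2052.63 = 2052.63

Buyer's account: CHF 2052.63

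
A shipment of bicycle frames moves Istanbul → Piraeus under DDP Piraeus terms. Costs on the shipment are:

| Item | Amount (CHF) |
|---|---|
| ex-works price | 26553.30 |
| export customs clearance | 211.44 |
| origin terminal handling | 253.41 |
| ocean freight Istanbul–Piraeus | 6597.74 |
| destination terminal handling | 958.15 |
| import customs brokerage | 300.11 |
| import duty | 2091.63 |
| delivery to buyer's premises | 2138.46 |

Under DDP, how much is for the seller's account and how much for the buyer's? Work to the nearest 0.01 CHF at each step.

DDP: the seller bears all costs including import duty.
Seller's account: goods 26553.30 + export clearance 211.44 + origin terminal 253.41 + freight 6597.74 + destination terminal 958.15 + brokerage 300.11 + duty 2091.63 + delivery 2138.46 = 39104.24
Buyer's account: 0.00

Seller: CHF 39104.24; buyer: CHF 0.00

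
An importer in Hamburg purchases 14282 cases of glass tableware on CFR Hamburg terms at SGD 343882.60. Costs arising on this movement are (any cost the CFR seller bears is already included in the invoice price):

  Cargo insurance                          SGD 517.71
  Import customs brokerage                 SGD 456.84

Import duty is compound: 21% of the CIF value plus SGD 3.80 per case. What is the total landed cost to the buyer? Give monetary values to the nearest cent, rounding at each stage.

Total landed cost: SGD 471452.82

CFR: the seller pays costs through ocean freight to the destination port, but not insurance.
CIF value = CFR price + insurance = 343882.60 + 517.71 = 344400.31
Ad valorem component: 344400.31 × 21% = 72324.07
Specific component: 14282 × 3.80 = 54271.60
Import duty = 72324.07 + 54271.60 = 126595.67
Buyer bears: insurance 517.71 + brokerage 456.84 + duty 126595.67 = 127570.22
Landed cost = invoice 343882.60 + 127570.22 = 471452.82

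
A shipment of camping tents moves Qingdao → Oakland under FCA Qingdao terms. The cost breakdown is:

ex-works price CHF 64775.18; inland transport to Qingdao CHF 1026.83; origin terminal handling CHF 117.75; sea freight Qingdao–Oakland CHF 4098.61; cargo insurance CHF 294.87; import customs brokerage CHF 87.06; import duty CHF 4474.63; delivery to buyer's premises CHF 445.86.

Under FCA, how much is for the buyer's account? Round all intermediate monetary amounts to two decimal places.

Buyer's account: CHF 9518.78

FCA: the seller delivers export-cleared goods to the carrier; the buyer bears costs from that point.
Seller's account: goods 64775.18 + inland to port 1026.83 = 65802.01
Buyer's account: origin terminal 117.75 + freight 4098.61 + insurance 294.87 + brokerage 87.06 + duty 4474.63 + delivery 445.86 = 9518.78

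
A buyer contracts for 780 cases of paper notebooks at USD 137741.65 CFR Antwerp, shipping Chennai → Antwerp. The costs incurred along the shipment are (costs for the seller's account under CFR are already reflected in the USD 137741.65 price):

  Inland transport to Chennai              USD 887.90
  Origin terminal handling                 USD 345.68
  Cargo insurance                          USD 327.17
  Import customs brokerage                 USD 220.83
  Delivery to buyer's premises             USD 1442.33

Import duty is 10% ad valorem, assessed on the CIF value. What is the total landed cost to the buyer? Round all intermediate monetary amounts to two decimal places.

Total landed cost: USD 153538.86

CFR: the seller pays costs through ocean freight to the destination port, but not insurance.
Already in the invoice (seller's account under CFR): inland to port, origin terminal — exclude.
CIF value = CFR price + insurance = 137741.65 + 327.17 = 138068.82
Import duty = 138068.82 × 10% = 13806.88
Buyer bears: insurance 327.17 + brokerage 220.83 + delivery 1442.33 + duty 13806.88 = 15797.21
Landed cost = invoice 137741.65 + 15797.21 = 153538.86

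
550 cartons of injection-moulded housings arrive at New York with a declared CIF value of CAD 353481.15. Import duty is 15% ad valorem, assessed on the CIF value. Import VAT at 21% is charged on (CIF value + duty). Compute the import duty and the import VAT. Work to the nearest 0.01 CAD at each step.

Import duty: CAD 53022.17; import VAT: CAD 85365.70

Import duty = 353481.15 × 15% = 53022.17
VAT base = CIF + duty = 353481.15 + 53022.17 = 406503.32
Import VAT = 406503.32 × 21% = 85365.70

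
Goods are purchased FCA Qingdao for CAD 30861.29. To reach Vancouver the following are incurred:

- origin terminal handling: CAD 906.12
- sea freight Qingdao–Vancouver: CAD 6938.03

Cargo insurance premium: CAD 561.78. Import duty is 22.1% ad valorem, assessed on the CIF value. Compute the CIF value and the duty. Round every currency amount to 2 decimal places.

CIF = FCA price + pre-shipment costs + freight + insurance
CIF = 30861.29 + 906.12 + 6938.03 + 561.78 = 39267.22
Import duty = 39267.22 × 22.1% = 8678.06

CIF value: CAD 39267.22; import duty: CAD 8678.06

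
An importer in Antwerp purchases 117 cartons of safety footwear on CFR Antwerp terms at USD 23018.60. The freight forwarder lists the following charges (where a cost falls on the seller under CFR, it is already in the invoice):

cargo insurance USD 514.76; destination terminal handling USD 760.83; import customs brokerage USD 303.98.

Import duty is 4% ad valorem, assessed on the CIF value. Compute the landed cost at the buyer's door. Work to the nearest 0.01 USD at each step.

CFR: the seller pays costs through ocean freight to the destination port, but not insurance.
CIF value = CFR price + insurance = 23018.60 + 514.76 = 23533.36
Import duty = 23533.36 × 4% = 941.33
Buyer bears: insurance 514.76 + destination terminal 760.83 + brokerage 303.98 + duty 941.33 = 2520.90
Landed cost = invoice 23018.60 + 2520.90 = 25539.50

Total landed cost: USD 25539.50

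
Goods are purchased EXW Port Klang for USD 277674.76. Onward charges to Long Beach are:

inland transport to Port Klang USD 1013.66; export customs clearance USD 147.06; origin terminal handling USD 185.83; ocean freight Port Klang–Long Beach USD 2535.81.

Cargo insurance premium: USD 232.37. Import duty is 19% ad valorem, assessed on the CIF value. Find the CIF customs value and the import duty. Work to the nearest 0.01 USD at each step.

CIF = EXW price + pre-shipment costs + freight + insurance
CIF = 277674.76 + 1013.66 + 147.06 + 185.83 + 2535.81 + 232.37 = 281789.49
Import duty = 281789.49 × 19% = 53540.00

CIF value: USD 281789.49; import duty: USD 53540.00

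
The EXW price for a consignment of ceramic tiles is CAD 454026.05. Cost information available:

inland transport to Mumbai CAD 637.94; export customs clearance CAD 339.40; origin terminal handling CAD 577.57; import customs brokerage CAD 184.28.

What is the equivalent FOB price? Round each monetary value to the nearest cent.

FOB price: CAD 455580.96

Not relevant to the conversion: brokerage — on the buyer under both terms; not part of either seller's price.
From EXW to FOB, the seller additionally bears: inland to port, export clearance, origin terminal.
FOB price = 454026.05 + 637.94 + 339.40 + 577.57 = 455580.96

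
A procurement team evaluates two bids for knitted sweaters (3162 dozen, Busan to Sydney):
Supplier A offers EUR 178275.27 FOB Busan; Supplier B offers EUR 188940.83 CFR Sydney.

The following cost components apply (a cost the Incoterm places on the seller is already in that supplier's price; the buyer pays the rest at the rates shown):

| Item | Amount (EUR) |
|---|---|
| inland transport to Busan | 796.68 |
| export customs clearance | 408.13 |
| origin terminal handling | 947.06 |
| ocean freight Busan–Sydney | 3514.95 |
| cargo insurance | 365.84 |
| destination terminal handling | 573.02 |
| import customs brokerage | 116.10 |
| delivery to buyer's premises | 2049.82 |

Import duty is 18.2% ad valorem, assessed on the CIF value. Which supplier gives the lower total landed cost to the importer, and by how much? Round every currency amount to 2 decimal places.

Supplier A is cheaper by EUR 8452.02

Supplier A (FOB):
CIF value = FOB price + freight + insurance = 178275.27 + 3514.95 + 365.84 = 182156.06
Import duty = 182156.06 × 18.2% = 33152.40
Buyer bears (A): 3514.95 + 365.84 + 573.02 + 116.10 + 2049.82 = 6619.73
Landed cost (A) = invoice 178275.27 + 6619.73 + duty 33152.40 = 218047.40
Supplier B (CFR):
CIF value = CFR price + insurance = 188940.83 + 365.84 = 189306.67
Import duty = 189306.67 × 18.2% = 34453.81
Buyer bears (B): 365.84 + 573.02 + 116.10 + 2049.82 = 3104.78
Landed cost (B) = invoice 188940.83 + 3104.78 + duty 34453.81 = 226499.42
Difference = |218047.40 − 226499.42| = 8452.02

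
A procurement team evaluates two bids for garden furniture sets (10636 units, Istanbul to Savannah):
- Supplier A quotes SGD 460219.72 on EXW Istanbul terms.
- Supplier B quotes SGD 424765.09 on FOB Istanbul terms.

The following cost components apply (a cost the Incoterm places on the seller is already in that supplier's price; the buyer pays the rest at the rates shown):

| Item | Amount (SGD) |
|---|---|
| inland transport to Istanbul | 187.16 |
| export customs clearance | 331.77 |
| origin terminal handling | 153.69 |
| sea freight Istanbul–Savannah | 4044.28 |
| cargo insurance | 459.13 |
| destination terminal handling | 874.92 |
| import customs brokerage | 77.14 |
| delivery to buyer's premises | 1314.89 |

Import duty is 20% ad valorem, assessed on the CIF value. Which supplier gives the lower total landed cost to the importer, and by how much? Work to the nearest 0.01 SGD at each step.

Supplier A (EXW):
CIF value = EXW price + inland to port + export clearance + origin terminal + freight + insurance = 460219.72 + 187.16 + 331.77 + 153.69 + 4044.28 + 459.13 = 465395.75
Import duty = 465395.75 × 20% = 93079.15
Buyer bears (A): 187.16 + 331.77 + 153.69 + 4044.28 + 459.13 + 874.92 + 77.14 + 1314.89 = 7442.98
Landed cost (A) = invoice 460219.72 + 7442.98 + duty 93079.15 = 560741.85
Supplier B (FOB):
CIF value = FOB price + freight + insurance = 424765.09 + 4044.28 + 459.13 = 429268.50
Import duty = 429268.50 × 20% = 85853.70
Buyer bears (B): 4044.28 + 459.13 + 874.92 + 77.14 + 1314.89 = 6770.36
Landed cost (B) = invoice 424765.09 + 6770.36 + duty 85853.70 = 517389.15
Difference = |560741.85 − 517389.15| = 43352.70

Supplier B is cheaper by SGD 43352.70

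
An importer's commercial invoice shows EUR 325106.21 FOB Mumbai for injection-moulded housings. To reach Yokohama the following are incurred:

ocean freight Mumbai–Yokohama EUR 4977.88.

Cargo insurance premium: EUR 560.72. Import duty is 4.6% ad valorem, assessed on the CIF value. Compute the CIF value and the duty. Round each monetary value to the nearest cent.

CIF value: EUR 330644.81; import duty: EUR 15209.66

CIF = FOB price + freight + insurance
CIF = 325106.21 + 4977.88 + 560.72 = 330644.81
Import duty = 330644.81 × 4.6% = 15209.66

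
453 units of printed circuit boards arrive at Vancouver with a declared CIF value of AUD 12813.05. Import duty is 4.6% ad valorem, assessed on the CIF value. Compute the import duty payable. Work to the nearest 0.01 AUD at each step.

Import duty: AUD 589.40

Import duty = 12813.05 × 4.6% = 589.40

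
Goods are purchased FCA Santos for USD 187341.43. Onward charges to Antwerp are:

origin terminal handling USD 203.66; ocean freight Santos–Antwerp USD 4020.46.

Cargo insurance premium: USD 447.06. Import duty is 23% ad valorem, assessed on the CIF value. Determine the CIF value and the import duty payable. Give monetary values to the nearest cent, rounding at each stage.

CIF value: USD 192012.61; import duty: USD 44162.90

CIF = FCA price + pre-shipment costs + freight + insurance
CIF = 187341.43 + 203.66 + 4020.46 + 447.06 = 192012.61
Import duty = 192012.61 × 23% = 44162.90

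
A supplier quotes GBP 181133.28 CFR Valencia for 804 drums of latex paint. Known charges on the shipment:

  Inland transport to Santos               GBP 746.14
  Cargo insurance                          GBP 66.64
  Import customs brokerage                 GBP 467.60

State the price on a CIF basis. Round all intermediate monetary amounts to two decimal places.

Not relevant to the conversion: inland to port — on the seller under both CFR and CIF; already in the CFR price and stays in the CIF price. brokerage — on the buyer under both terms; not part of either seller's price.
From CFR to CIF, the seller additionally bears: insurance.
CIF price = 181133.28 + 66.64 = 181199.92

CIF price: GBP 181199.92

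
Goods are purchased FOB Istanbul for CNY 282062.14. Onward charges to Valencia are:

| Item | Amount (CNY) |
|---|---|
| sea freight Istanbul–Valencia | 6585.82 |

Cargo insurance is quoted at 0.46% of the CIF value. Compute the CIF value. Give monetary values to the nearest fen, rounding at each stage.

Let C be the CIF value. C = FOB price + freight + 0.46% × C
C − 0.46% × C = 282062.14 + 6585.82
0.9954 × C = 288647.96
C = 288647.96 / 0.9954 = 289981.88
Insurance premium = 0.46% × 289981.88 = 1333.92

CIF value: CNY 289981.88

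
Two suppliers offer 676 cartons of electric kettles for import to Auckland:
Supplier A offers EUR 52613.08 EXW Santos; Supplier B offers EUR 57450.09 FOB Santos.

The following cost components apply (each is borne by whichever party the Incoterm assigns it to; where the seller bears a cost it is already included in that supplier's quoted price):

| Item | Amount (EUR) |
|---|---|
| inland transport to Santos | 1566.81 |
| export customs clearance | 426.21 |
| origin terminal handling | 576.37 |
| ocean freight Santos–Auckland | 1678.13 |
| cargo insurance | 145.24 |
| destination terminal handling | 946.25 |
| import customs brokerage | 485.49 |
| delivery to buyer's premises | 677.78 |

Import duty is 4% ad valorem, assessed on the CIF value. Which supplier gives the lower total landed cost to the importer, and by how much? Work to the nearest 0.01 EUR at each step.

Supplier A is cheaper by EUR 2358.33

Supplier A (EXW):
CIF value = EXW price + inland to port + export clearance + origin terminal + freight + insurance = 52613.08 + 1566.81 + 426.21 + 576.37 + 1678.13 + 145.24 = 57005.84
Import duty = 57005.84 × 4% = 2280.23
Buyer bears (A): 1566.81 + 426.21 + 576.37 + 1678.13 + 145.24 + 946.25 + 485.49 + 677.78 = 6502.28
Landed cost (A) = invoice 52613.08 + 6502.28 + duty 2280.23 = 61395.59
Supplier B (FOB):
CIF value = FOB price + freight + insurance = 57450.09 + 1678.13 + 145.24 = 59273.46
Import duty = 59273.46 × 4% = 2370.94
Buyer bears (B): 1678.13 + 145.24 + 946.25 + 485.49 + 677.78 = 3932.89
Landed cost (B) = invoice 57450.09 + 3932.89 + duty 2370.94 = 63753.92
Difference = |61395.59 − 63753.92| = 2358.33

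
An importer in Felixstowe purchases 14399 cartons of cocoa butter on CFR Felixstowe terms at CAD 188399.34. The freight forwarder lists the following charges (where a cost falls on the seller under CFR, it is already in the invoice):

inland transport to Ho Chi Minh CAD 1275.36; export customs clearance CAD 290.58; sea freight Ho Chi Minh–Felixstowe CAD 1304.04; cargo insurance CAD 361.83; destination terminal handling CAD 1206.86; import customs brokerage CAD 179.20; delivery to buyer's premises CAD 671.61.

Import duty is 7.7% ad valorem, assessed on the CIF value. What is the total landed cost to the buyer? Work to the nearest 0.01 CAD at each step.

CFR: the seller pays costs through ocean freight to the destination port, but not insurance.
Already in the invoice (seller's account under CFR): inland to port, export clearance, freight — exclude.
CIF value = CFR price + insurance = 188399.34 + 361.83 = 188761.17
Import duty = 188761.17 × 7.7% = 14534.61
Buyer bears: insurance 361.83 + destination terminal 1206.86 + brokerage 179.20 + delivery 671.61 + duty 14534.61 = 16954.11
Landed cost = invoice 188399.34 + 16954.11 = 205353.45

Total landed cost: CAD 205353.45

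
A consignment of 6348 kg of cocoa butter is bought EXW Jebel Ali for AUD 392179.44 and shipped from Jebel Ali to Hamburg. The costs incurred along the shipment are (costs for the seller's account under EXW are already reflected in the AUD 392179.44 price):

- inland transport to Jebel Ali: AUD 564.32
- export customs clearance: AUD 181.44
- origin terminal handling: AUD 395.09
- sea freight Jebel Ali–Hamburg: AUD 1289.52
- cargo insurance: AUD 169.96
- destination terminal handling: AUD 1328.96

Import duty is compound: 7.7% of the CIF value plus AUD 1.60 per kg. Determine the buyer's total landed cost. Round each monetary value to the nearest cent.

EXW: the seller makes goods available at their premises; the buyer bears all onward costs.
CIF value = EXW price + inland to port + export clearance + origin terminal + freight + insurance = 392179.44 + 564.32 + 181.44 + 395.09 + 1289.52 + 169.96 = 394779.77
Ad valorem component: 394779.77 × 7.7% = 30398.04
Specific component: 6348 × 1.60 = 10156.80
Import duty = 30398.04 + 10156.80 = 40554.84
Buyer bears: inland to port 564.32 + export clearance 181.44 + origin terminal 395.09 + freight 1289.52 + insurance 169.96 + destination terminal 1328.96 + duty 40554.84 = 44484.13
Landed cost = invoice 392179.44 + 44484.13 = 436663.57

Total landed cost: AUD 436663.57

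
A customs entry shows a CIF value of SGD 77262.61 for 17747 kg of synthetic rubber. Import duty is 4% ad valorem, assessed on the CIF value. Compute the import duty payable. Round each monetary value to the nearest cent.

Import duty = 77262.61 × 4% = 3090.50

Import duty: SGD 3090.50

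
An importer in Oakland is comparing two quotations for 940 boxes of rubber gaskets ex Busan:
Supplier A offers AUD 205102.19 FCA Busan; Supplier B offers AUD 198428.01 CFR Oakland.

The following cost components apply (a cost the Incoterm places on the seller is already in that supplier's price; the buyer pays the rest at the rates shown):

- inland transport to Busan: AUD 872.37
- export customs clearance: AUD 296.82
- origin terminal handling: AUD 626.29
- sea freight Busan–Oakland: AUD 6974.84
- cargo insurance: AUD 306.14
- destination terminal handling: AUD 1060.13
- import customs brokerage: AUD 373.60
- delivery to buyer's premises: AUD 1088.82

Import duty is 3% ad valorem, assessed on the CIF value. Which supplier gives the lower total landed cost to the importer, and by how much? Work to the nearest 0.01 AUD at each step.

Supplier A (FCA):
CIF value = FCA price + origin terminal + freight + insurance = 205102.19 + 626.29 + 6974.84 + 306.14 = 213009.46
Import duty = 213009.46 × 3% = 6390.28
Buyer bears (A): 626.29 + 6974.84 + 306.14 + 1060.13 + 373.60 + 1088.82 = 10429.82
Landed cost (A) = invoice 205102.19 + 10429.82 + duty 6390.28 = 221922.29
Supplier B (CFR):
CIF value = CFR price + insurance = 198428.01 + 306.14 = 198734.15
Import duty = 198734.15 × 3% = 5962.02
Buyer bears (B): 306.14 + 1060.13 + 373.60 + 1088.82 = 2828.69
Landed cost (B) = invoice 198428.01 + 2828.69 + duty 5962.02 = 207218.72
Difference = |221922.29 − 207218.72| = 14703.57

Supplier B is cheaper by AUD 14703.57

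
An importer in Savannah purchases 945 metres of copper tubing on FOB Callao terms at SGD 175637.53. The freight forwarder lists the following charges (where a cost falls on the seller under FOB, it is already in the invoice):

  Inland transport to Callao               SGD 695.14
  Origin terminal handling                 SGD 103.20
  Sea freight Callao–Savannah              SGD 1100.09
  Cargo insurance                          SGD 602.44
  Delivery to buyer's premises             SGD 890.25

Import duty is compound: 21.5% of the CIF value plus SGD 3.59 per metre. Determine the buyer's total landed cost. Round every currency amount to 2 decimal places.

Total landed cost: SGD 219750.97

FOB: the seller bears costs until goods are on board at the origin port; the buyer bears freight, insurance and all costs thereafter.
Already in the invoice (seller's account under FOB): inland to port, origin terminal — exclude.
CIF value = FOB price + freight + insurance = 175637.53 + 1100.09 + 602.44 = 177340.06
Ad valorem component: 177340.06 × 21.5% = 38128.11
Specific component: 945 × 3.59 = 3392.55
Import duty = 38128.11 + 3392.55 = 41520.66
Buyer bears: freight 1100.09 + insurance 602.44 + delivery 890.25 + duty 41520.66 = 44113.44
Landed cost = invoice 175637.53 + 44113.44 = 219750.97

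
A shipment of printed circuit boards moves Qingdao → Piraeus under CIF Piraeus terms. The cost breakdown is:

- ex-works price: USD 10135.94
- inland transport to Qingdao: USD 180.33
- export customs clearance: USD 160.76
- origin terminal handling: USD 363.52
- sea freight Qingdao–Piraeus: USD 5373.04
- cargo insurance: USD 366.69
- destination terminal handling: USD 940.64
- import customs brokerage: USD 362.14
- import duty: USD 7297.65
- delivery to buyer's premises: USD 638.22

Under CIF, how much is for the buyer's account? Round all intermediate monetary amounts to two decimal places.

CIF: the seller pays costs through ocean freight and marine insurance to the destination port.
Seller's account: goods 10135.94 + inland to port 180.33 + export clearance 160.76 + origin terminal 363.52 + freight 5373.04 + insurance 366.69 = 16580.28
Buyer's account: destination terminal 940.64 + brokerage 362.14 + duty 7297.65 + delivery 638.22 = 9238.65

Buyer's account: USD 9238.65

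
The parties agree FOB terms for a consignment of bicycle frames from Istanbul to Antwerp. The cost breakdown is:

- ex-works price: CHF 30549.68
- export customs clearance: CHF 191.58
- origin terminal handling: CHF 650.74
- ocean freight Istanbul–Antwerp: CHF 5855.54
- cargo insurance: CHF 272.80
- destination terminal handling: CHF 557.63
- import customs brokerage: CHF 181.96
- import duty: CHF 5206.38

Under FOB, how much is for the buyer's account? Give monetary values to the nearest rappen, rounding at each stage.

Buyer's account: CHF 12074.31

FOB: the seller bears costs until goods are on board at the origin port; the buyer bears freight, insurance and all costs thereafter.
Seller's account: goods 30549.68 + export clearance 191.58 + origin terminal 650.74 = 31392.00
Buyer's account: freight 5855.54 + insurance 272.80 + destination terminal 557.63 + brokerage 181.96 + duty 5206.38 = 12074.31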